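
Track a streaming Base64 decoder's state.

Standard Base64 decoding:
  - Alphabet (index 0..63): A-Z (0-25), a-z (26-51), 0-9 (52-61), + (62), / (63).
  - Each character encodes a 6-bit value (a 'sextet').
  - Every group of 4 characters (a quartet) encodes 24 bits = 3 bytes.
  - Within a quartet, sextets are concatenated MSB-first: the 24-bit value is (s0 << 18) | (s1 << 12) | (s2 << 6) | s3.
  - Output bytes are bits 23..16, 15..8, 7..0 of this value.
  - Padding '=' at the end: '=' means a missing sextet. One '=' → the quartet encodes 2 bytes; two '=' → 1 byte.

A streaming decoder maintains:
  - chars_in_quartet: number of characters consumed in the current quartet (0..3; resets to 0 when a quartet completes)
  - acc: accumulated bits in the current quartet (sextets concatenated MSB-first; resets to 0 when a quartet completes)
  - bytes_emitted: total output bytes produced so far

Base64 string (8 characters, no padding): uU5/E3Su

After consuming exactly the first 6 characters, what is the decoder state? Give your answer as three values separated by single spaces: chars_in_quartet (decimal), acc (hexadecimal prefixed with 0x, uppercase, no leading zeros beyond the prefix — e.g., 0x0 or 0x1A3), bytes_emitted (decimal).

Answer: 2 0x137 3

Derivation:
After char 0 ('u'=46): chars_in_quartet=1 acc=0x2E bytes_emitted=0
After char 1 ('U'=20): chars_in_quartet=2 acc=0xB94 bytes_emitted=0
After char 2 ('5'=57): chars_in_quartet=3 acc=0x2E539 bytes_emitted=0
After char 3 ('/'=63): chars_in_quartet=4 acc=0xB94E7F -> emit B9 4E 7F, reset; bytes_emitted=3
After char 4 ('E'=4): chars_in_quartet=1 acc=0x4 bytes_emitted=3
After char 5 ('3'=55): chars_in_quartet=2 acc=0x137 bytes_emitted=3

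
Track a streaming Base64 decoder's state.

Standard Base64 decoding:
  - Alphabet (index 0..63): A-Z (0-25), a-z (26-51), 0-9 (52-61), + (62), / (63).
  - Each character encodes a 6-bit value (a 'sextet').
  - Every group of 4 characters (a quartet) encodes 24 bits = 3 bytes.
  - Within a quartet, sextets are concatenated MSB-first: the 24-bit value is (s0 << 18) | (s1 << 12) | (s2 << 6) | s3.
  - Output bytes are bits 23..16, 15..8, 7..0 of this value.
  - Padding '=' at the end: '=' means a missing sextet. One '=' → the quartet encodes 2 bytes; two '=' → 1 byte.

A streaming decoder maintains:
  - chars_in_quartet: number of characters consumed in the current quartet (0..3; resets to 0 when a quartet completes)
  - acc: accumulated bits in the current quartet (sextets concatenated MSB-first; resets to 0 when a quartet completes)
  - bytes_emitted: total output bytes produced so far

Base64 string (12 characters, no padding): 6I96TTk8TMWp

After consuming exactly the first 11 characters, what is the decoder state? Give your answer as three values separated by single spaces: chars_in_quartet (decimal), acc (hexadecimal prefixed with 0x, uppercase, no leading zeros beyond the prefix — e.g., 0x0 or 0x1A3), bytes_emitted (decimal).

Answer: 3 0x13316 6

Derivation:
After char 0 ('6'=58): chars_in_quartet=1 acc=0x3A bytes_emitted=0
After char 1 ('I'=8): chars_in_quartet=2 acc=0xE88 bytes_emitted=0
After char 2 ('9'=61): chars_in_quartet=3 acc=0x3A23D bytes_emitted=0
After char 3 ('6'=58): chars_in_quartet=4 acc=0xE88F7A -> emit E8 8F 7A, reset; bytes_emitted=3
After char 4 ('T'=19): chars_in_quartet=1 acc=0x13 bytes_emitted=3
After char 5 ('T'=19): chars_in_quartet=2 acc=0x4D3 bytes_emitted=3
After char 6 ('k'=36): chars_in_quartet=3 acc=0x134E4 bytes_emitted=3
After char 7 ('8'=60): chars_in_quartet=4 acc=0x4D393C -> emit 4D 39 3C, reset; bytes_emitted=6
After char 8 ('T'=19): chars_in_quartet=1 acc=0x13 bytes_emitted=6
After char 9 ('M'=12): chars_in_quartet=2 acc=0x4CC bytes_emitted=6
After char 10 ('W'=22): chars_in_quartet=3 acc=0x13316 bytes_emitted=6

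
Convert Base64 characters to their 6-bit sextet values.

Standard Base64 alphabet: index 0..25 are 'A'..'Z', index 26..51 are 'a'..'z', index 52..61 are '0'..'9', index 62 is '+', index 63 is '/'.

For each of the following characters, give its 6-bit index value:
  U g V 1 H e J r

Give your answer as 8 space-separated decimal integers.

'U': A..Z range, ord('U') − ord('A') = 20
'g': a..z range, 26 + ord('g') − ord('a') = 32
'V': A..Z range, ord('V') − ord('A') = 21
'1': 0..9 range, 52 + ord('1') − ord('0') = 53
'H': A..Z range, ord('H') − ord('A') = 7
'e': a..z range, 26 + ord('e') − ord('a') = 30
'J': A..Z range, ord('J') − ord('A') = 9
'r': a..z range, 26 + ord('r') − ord('a') = 43

Answer: 20 32 21 53 7 30 9 43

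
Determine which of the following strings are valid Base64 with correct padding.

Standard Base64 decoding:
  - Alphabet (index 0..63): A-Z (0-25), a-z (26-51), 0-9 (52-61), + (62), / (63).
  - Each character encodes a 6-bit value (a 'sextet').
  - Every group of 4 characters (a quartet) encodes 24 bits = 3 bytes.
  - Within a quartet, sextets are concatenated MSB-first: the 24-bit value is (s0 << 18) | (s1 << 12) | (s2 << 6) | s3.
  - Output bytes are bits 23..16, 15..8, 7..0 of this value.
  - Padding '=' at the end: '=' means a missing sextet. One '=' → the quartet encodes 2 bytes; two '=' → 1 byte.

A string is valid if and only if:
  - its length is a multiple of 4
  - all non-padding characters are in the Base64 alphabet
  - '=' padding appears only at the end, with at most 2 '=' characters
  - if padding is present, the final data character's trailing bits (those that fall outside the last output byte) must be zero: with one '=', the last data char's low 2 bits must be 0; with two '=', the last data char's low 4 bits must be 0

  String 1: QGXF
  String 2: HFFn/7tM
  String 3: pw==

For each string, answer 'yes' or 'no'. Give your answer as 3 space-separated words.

String 1: 'QGXF' → valid
String 2: 'HFFn/7tM' → valid
String 3: 'pw==' → valid

Answer: yes yes yes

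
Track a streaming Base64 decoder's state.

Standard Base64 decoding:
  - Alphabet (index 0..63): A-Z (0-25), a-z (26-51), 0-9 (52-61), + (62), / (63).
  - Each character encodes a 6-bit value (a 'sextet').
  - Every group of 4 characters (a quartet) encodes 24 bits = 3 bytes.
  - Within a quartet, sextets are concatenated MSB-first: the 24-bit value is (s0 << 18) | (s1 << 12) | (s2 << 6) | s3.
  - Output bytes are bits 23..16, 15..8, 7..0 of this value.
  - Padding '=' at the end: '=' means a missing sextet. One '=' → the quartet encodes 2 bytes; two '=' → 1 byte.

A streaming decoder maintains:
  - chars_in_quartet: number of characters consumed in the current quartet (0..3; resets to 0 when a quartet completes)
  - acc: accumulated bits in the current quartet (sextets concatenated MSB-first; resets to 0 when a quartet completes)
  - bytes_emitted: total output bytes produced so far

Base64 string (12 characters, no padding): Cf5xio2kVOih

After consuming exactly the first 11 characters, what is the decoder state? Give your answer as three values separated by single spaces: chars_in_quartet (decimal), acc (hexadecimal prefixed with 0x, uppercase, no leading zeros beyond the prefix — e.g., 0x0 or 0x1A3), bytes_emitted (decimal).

After char 0 ('C'=2): chars_in_quartet=1 acc=0x2 bytes_emitted=0
After char 1 ('f'=31): chars_in_quartet=2 acc=0x9F bytes_emitted=0
After char 2 ('5'=57): chars_in_quartet=3 acc=0x27F9 bytes_emitted=0
After char 3 ('x'=49): chars_in_quartet=4 acc=0x9FE71 -> emit 09 FE 71, reset; bytes_emitted=3
After char 4 ('i'=34): chars_in_quartet=1 acc=0x22 bytes_emitted=3
After char 5 ('o'=40): chars_in_quartet=2 acc=0x8A8 bytes_emitted=3
After char 6 ('2'=54): chars_in_quartet=3 acc=0x22A36 bytes_emitted=3
After char 7 ('k'=36): chars_in_quartet=4 acc=0x8A8DA4 -> emit 8A 8D A4, reset; bytes_emitted=6
After char 8 ('V'=21): chars_in_quartet=1 acc=0x15 bytes_emitted=6
After char 9 ('O'=14): chars_in_quartet=2 acc=0x54E bytes_emitted=6
After char 10 ('i'=34): chars_in_quartet=3 acc=0x153A2 bytes_emitted=6

Answer: 3 0x153A2 6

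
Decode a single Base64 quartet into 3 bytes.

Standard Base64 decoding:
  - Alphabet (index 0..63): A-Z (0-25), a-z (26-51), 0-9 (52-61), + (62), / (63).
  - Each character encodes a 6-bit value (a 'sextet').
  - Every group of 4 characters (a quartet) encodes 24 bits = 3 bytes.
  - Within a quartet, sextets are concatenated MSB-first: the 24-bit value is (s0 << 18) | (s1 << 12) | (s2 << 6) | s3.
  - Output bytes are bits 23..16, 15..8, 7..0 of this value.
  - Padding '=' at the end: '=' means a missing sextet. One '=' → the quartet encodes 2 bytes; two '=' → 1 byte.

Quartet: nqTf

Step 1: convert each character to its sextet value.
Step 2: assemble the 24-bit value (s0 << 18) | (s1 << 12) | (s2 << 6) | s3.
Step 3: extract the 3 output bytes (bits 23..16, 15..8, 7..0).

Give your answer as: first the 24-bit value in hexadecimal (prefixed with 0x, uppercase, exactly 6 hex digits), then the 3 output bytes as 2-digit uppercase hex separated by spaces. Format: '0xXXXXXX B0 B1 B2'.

Sextets: n=39, q=42, T=19, f=31
24-bit: (39<<18) | (42<<12) | (19<<6) | 31
      = 0x9C0000 | 0x02A000 | 0x0004C0 | 0x00001F
      = 0x9EA4DF
Bytes: (v>>16)&0xFF=9E, (v>>8)&0xFF=A4, v&0xFF=DF

Answer: 0x9EA4DF 9E A4 DF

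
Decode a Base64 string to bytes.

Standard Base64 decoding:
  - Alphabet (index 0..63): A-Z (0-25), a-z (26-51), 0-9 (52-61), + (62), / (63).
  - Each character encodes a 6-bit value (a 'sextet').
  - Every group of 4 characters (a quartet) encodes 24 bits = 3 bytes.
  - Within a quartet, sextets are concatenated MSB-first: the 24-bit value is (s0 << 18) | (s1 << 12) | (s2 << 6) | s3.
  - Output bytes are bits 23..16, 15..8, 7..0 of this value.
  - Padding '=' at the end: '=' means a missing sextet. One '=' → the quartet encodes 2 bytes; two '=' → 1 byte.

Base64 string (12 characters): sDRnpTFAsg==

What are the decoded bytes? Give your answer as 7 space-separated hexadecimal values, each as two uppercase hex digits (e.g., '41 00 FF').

Answer: B0 34 67 A5 31 40 B2

Derivation:
After char 0 ('s'=44): chars_in_quartet=1 acc=0x2C bytes_emitted=0
After char 1 ('D'=3): chars_in_quartet=2 acc=0xB03 bytes_emitted=0
After char 2 ('R'=17): chars_in_quartet=3 acc=0x2C0D1 bytes_emitted=0
After char 3 ('n'=39): chars_in_quartet=4 acc=0xB03467 -> emit B0 34 67, reset; bytes_emitted=3
After char 4 ('p'=41): chars_in_quartet=1 acc=0x29 bytes_emitted=3
After char 5 ('T'=19): chars_in_quartet=2 acc=0xA53 bytes_emitted=3
After char 6 ('F'=5): chars_in_quartet=3 acc=0x294C5 bytes_emitted=3
After char 7 ('A'=0): chars_in_quartet=4 acc=0xA53140 -> emit A5 31 40, reset; bytes_emitted=6
After char 8 ('s'=44): chars_in_quartet=1 acc=0x2C bytes_emitted=6
After char 9 ('g'=32): chars_in_quartet=2 acc=0xB20 bytes_emitted=6
Padding '==': partial quartet acc=0xB20 -> emit B2; bytes_emitted=7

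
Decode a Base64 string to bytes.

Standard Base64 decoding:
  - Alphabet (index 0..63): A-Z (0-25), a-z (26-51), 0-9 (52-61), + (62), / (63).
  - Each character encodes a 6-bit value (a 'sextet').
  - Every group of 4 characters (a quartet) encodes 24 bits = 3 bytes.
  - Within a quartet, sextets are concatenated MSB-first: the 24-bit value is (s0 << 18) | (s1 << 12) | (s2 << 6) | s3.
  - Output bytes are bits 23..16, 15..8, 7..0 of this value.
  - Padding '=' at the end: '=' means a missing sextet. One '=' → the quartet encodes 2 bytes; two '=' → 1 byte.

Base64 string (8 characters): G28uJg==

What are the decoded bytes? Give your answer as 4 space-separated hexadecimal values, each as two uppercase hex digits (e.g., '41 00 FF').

After char 0 ('G'=6): chars_in_quartet=1 acc=0x6 bytes_emitted=0
After char 1 ('2'=54): chars_in_quartet=2 acc=0x1B6 bytes_emitted=0
After char 2 ('8'=60): chars_in_quartet=3 acc=0x6DBC bytes_emitted=0
After char 3 ('u'=46): chars_in_quartet=4 acc=0x1B6F2E -> emit 1B 6F 2E, reset; bytes_emitted=3
After char 4 ('J'=9): chars_in_quartet=1 acc=0x9 bytes_emitted=3
After char 5 ('g'=32): chars_in_quartet=2 acc=0x260 bytes_emitted=3
Padding '==': partial quartet acc=0x260 -> emit 26; bytes_emitted=4

Answer: 1B 6F 2E 26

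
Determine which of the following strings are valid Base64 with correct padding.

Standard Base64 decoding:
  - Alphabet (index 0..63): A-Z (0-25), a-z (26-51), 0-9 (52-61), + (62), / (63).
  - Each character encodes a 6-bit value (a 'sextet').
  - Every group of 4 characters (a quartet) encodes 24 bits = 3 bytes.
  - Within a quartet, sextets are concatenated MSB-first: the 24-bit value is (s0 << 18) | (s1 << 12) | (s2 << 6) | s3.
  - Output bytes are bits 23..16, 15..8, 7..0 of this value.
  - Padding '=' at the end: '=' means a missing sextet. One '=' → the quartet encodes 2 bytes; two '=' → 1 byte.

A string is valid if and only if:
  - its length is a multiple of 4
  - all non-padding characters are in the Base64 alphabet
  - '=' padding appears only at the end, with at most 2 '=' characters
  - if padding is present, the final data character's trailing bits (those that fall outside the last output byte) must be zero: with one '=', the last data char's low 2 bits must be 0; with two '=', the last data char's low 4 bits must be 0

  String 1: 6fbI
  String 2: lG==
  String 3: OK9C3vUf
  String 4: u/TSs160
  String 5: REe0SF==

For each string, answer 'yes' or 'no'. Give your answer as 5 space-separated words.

Answer: yes no yes yes no

Derivation:
String 1: '6fbI' → valid
String 2: 'lG==' → invalid (bad trailing bits)
String 3: 'OK9C3vUf' → valid
String 4: 'u/TSs160' → valid
String 5: 'REe0SF==' → invalid (bad trailing bits)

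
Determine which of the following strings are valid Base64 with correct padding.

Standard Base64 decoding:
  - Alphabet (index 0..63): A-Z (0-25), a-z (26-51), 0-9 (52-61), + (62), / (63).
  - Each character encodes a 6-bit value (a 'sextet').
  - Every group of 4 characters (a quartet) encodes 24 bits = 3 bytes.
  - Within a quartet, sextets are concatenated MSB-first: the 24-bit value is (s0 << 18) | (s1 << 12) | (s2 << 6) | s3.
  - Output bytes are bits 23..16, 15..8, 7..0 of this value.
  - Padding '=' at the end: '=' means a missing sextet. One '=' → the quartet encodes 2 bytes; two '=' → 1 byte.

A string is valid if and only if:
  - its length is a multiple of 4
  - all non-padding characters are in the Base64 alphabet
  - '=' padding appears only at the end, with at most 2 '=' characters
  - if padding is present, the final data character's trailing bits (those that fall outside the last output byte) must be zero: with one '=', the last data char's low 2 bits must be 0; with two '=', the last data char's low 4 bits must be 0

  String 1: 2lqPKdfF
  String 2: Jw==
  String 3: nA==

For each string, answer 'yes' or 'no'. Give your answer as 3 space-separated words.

Answer: yes yes yes

Derivation:
String 1: '2lqPKdfF' → valid
String 2: 'Jw==' → valid
String 3: 'nA==' → valid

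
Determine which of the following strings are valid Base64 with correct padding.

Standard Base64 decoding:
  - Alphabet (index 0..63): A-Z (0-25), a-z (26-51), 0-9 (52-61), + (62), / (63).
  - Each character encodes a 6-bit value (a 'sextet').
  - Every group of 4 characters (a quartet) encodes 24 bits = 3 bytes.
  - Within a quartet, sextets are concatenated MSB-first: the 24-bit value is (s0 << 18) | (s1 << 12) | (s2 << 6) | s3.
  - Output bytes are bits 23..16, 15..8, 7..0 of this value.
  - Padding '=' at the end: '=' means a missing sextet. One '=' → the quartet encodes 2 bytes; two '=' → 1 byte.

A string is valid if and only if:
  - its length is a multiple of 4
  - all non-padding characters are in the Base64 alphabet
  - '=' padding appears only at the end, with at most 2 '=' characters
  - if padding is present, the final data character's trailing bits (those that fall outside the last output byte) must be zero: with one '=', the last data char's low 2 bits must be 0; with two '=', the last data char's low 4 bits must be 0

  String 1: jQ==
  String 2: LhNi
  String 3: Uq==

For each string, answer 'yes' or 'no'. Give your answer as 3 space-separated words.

String 1: 'jQ==' → valid
String 2: 'LhNi' → valid
String 3: 'Uq==' → invalid (bad trailing bits)

Answer: yes yes no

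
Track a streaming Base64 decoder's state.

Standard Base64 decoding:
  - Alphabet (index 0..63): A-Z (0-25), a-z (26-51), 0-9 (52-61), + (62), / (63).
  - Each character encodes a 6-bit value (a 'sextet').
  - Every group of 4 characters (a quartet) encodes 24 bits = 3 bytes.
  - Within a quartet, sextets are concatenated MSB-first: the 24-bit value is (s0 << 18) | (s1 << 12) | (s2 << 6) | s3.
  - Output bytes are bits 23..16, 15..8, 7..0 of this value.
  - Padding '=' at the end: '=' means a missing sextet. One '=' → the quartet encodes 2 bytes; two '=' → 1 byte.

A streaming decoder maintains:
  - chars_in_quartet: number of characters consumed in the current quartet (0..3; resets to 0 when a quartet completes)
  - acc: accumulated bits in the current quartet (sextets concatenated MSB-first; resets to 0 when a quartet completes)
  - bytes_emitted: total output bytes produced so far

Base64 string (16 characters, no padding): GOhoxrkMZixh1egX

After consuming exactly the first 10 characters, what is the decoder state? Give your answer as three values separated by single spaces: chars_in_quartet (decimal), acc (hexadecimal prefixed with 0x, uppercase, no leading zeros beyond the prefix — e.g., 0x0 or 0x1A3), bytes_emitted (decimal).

Answer: 2 0x662 6

Derivation:
After char 0 ('G'=6): chars_in_quartet=1 acc=0x6 bytes_emitted=0
After char 1 ('O'=14): chars_in_quartet=2 acc=0x18E bytes_emitted=0
After char 2 ('h'=33): chars_in_quartet=3 acc=0x63A1 bytes_emitted=0
After char 3 ('o'=40): chars_in_quartet=4 acc=0x18E868 -> emit 18 E8 68, reset; bytes_emitted=3
After char 4 ('x'=49): chars_in_quartet=1 acc=0x31 bytes_emitted=3
After char 5 ('r'=43): chars_in_quartet=2 acc=0xC6B bytes_emitted=3
After char 6 ('k'=36): chars_in_quartet=3 acc=0x31AE4 bytes_emitted=3
After char 7 ('M'=12): chars_in_quartet=4 acc=0xC6B90C -> emit C6 B9 0C, reset; bytes_emitted=6
After char 8 ('Z'=25): chars_in_quartet=1 acc=0x19 bytes_emitted=6
After char 9 ('i'=34): chars_in_quartet=2 acc=0x662 bytes_emitted=6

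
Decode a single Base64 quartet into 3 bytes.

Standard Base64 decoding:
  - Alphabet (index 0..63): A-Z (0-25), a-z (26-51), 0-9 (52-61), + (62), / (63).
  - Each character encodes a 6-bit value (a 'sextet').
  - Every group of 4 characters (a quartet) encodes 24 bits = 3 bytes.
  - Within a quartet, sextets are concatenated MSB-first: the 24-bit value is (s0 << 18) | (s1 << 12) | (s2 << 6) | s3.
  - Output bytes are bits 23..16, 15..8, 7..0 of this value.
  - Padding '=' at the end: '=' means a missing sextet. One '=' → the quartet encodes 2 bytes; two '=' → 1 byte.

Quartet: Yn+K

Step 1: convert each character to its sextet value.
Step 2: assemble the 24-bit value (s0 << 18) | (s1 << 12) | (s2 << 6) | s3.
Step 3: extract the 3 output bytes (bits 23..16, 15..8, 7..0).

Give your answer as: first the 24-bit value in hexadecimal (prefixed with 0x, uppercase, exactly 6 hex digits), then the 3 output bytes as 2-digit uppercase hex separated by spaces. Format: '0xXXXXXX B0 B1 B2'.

Answer: 0x627F8A 62 7F 8A

Derivation:
Sextets: Y=24, n=39, +=62, K=10
24-bit: (24<<18) | (39<<12) | (62<<6) | 10
      = 0x600000 | 0x027000 | 0x000F80 | 0x00000A
      = 0x627F8A
Bytes: (v>>16)&0xFF=62, (v>>8)&0xFF=7F, v&0xFF=8A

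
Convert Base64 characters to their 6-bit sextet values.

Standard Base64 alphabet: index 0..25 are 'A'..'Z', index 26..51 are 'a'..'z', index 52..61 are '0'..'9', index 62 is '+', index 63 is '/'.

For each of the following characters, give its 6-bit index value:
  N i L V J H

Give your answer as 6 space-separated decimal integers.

Answer: 13 34 11 21 9 7

Derivation:
'N': A..Z range, ord('N') − ord('A') = 13
'i': a..z range, 26 + ord('i') − ord('a') = 34
'L': A..Z range, ord('L') − ord('A') = 11
'V': A..Z range, ord('V') − ord('A') = 21
'J': A..Z range, ord('J') − ord('A') = 9
'H': A..Z range, ord('H') − ord('A') = 7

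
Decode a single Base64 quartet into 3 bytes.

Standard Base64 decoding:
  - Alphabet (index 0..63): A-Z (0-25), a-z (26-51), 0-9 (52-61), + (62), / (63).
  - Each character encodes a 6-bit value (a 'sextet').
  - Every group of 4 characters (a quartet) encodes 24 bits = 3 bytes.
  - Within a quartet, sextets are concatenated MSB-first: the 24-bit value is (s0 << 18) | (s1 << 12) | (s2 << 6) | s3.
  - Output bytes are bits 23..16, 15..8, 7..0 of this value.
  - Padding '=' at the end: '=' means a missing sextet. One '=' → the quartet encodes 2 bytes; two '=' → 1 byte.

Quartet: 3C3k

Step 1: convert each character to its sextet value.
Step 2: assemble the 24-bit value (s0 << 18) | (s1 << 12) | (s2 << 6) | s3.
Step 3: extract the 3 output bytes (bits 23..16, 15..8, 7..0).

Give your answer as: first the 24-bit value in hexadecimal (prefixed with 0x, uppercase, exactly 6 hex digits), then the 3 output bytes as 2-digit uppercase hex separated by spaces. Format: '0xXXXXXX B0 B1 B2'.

Sextets: 3=55, C=2, 3=55, k=36
24-bit: (55<<18) | (2<<12) | (55<<6) | 36
      = 0xDC0000 | 0x002000 | 0x000DC0 | 0x000024
      = 0xDC2DE4
Bytes: (v>>16)&0xFF=DC, (v>>8)&0xFF=2D, v&0xFF=E4

Answer: 0xDC2DE4 DC 2D E4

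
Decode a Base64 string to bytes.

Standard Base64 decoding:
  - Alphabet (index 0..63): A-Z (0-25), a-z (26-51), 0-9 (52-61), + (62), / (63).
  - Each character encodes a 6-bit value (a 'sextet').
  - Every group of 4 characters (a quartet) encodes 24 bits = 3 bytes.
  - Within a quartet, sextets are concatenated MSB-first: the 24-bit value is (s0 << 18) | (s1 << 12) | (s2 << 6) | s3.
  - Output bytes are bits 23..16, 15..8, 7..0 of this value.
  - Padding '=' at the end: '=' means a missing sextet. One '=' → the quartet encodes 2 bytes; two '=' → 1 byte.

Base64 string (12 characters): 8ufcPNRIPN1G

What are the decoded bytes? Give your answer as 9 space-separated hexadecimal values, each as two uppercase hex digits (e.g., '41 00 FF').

Answer: F2 E7 DC 3C D4 48 3C DD 46

Derivation:
After char 0 ('8'=60): chars_in_quartet=1 acc=0x3C bytes_emitted=0
After char 1 ('u'=46): chars_in_quartet=2 acc=0xF2E bytes_emitted=0
After char 2 ('f'=31): chars_in_quartet=3 acc=0x3CB9F bytes_emitted=0
After char 3 ('c'=28): chars_in_quartet=4 acc=0xF2E7DC -> emit F2 E7 DC, reset; bytes_emitted=3
After char 4 ('P'=15): chars_in_quartet=1 acc=0xF bytes_emitted=3
After char 5 ('N'=13): chars_in_quartet=2 acc=0x3CD bytes_emitted=3
After char 6 ('R'=17): chars_in_quartet=3 acc=0xF351 bytes_emitted=3
After char 7 ('I'=8): chars_in_quartet=4 acc=0x3CD448 -> emit 3C D4 48, reset; bytes_emitted=6
After char 8 ('P'=15): chars_in_quartet=1 acc=0xF bytes_emitted=6
After char 9 ('N'=13): chars_in_quartet=2 acc=0x3CD bytes_emitted=6
After char 10 ('1'=53): chars_in_quartet=3 acc=0xF375 bytes_emitted=6
After char 11 ('G'=6): chars_in_quartet=4 acc=0x3CDD46 -> emit 3C DD 46, reset; bytes_emitted=9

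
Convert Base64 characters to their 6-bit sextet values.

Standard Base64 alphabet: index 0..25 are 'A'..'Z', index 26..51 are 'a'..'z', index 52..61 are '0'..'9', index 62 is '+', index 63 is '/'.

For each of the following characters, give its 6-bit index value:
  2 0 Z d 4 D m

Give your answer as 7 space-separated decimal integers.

Answer: 54 52 25 29 56 3 38

Derivation:
'2': 0..9 range, 52 + ord('2') − ord('0') = 54
'0': 0..9 range, 52 + ord('0') − ord('0') = 52
'Z': A..Z range, ord('Z') − ord('A') = 25
'd': a..z range, 26 + ord('d') − ord('a') = 29
'4': 0..9 range, 52 + ord('4') − ord('0') = 56
'D': A..Z range, ord('D') − ord('A') = 3
'm': a..z range, 26 + ord('m') − ord('a') = 38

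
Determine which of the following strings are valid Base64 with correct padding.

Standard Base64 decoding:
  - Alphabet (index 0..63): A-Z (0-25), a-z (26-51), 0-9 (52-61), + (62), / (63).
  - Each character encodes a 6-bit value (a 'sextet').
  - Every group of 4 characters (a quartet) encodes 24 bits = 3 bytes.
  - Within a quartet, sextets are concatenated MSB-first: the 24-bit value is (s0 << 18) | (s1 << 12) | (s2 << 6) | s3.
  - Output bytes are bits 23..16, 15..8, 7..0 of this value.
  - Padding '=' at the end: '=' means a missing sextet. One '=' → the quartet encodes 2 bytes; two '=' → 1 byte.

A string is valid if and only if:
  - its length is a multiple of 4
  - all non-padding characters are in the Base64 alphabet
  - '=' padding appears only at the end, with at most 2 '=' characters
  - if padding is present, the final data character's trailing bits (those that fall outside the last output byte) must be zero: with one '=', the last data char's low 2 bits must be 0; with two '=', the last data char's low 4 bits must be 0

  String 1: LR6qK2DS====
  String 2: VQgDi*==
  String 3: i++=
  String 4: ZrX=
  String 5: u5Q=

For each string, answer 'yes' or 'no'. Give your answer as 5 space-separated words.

String 1: 'LR6qK2DS====' → invalid (4 pad chars (max 2))
String 2: 'VQgDi*==' → invalid (bad char(s): ['*'])
String 3: 'i++=' → invalid (bad trailing bits)
String 4: 'ZrX=' → invalid (bad trailing bits)
String 5: 'u5Q=' → valid

Answer: no no no no yes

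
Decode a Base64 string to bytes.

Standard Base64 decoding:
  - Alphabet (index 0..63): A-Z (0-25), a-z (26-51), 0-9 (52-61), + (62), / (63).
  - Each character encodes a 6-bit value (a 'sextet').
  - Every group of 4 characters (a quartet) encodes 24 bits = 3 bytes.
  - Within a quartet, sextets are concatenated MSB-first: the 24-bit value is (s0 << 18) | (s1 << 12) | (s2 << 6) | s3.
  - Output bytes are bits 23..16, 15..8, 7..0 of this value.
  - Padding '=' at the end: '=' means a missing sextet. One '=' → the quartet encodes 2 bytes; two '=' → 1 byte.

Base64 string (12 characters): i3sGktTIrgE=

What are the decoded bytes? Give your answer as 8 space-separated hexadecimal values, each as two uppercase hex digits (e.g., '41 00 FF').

Answer: 8B 7B 06 92 D4 C8 AE 01

Derivation:
After char 0 ('i'=34): chars_in_quartet=1 acc=0x22 bytes_emitted=0
After char 1 ('3'=55): chars_in_quartet=2 acc=0x8B7 bytes_emitted=0
After char 2 ('s'=44): chars_in_quartet=3 acc=0x22DEC bytes_emitted=0
After char 3 ('G'=6): chars_in_quartet=4 acc=0x8B7B06 -> emit 8B 7B 06, reset; bytes_emitted=3
After char 4 ('k'=36): chars_in_quartet=1 acc=0x24 bytes_emitted=3
After char 5 ('t'=45): chars_in_quartet=2 acc=0x92D bytes_emitted=3
After char 6 ('T'=19): chars_in_quartet=3 acc=0x24B53 bytes_emitted=3
After char 7 ('I'=8): chars_in_quartet=4 acc=0x92D4C8 -> emit 92 D4 C8, reset; bytes_emitted=6
After char 8 ('r'=43): chars_in_quartet=1 acc=0x2B bytes_emitted=6
After char 9 ('g'=32): chars_in_quartet=2 acc=0xAE0 bytes_emitted=6
After char 10 ('E'=4): chars_in_quartet=3 acc=0x2B804 bytes_emitted=6
Padding '=': partial quartet acc=0x2B804 -> emit AE 01; bytes_emitted=8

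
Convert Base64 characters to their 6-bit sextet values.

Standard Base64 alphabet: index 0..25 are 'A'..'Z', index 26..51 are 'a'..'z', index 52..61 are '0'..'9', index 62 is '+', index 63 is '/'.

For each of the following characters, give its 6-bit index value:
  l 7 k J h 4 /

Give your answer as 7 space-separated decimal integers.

Answer: 37 59 36 9 33 56 63

Derivation:
'l': a..z range, 26 + ord('l') − ord('a') = 37
'7': 0..9 range, 52 + ord('7') − ord('0') = 59
'k': a..z range, 26 + ord('k') − ord('a') = 36
'J': A..Z range, ord('J') − ord('A') = 9
'h': a..z range, 26 + ord('h') − ord('a') = 33
'4': 0..9 range, 52 + ord('4') − ord('0') = 56
'/': index 63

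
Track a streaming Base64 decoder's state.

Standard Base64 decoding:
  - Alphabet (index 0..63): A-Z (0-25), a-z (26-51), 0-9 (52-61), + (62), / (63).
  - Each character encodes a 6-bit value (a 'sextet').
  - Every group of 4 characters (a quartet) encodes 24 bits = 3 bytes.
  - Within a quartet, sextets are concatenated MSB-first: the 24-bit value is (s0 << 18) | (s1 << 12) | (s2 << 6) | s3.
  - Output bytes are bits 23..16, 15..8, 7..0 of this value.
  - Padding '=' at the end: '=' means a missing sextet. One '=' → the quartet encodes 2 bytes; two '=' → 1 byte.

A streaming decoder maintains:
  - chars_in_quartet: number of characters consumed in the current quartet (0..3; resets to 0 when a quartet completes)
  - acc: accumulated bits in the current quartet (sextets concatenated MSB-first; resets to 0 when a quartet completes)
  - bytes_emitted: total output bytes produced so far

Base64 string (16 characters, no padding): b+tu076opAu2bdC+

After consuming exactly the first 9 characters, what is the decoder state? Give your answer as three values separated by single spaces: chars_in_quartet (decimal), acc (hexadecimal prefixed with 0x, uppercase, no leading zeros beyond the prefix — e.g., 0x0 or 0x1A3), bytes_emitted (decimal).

Answer: 1 0x29 6

Derivation:
After char 0 ('b'=27): chars_in_quartet=1 acc=0x1B bytes_emitted=0
After char 1 ('+'=62): chars_in_quartet=2 acc=0x6FE bytes_emitted=0
After char 2 ('t'=45): chars_in_quartet=3 acc=0x1BFAD bytes_emitted=0
After char 3 ('u'=46): chars_in_quartet=4 acc=0x6FEB6E -> emit 6F EB 6E, reset; bytes_emitted=3
After char 4 ('0'=52): chars_in_quartet=1 acc=0x34 bytes_emitted=3
After char 5 ('7'=59): chars_in_quartet=2 acc=0xD3B bytes_emitted=3
After char 6 ('6'=58): chars_in_quartet=3 acc=0x34EFA bytes_emitted=3
After char 7 ('o'=40): chars_in_quartet=4 acc=0xD3BEA8 -> emit D3 BE A8, reset; bytes_emitted=6
After char 8 ('p'=41): chars_in_quartet=1 acc=0x29 bytes_emitted=6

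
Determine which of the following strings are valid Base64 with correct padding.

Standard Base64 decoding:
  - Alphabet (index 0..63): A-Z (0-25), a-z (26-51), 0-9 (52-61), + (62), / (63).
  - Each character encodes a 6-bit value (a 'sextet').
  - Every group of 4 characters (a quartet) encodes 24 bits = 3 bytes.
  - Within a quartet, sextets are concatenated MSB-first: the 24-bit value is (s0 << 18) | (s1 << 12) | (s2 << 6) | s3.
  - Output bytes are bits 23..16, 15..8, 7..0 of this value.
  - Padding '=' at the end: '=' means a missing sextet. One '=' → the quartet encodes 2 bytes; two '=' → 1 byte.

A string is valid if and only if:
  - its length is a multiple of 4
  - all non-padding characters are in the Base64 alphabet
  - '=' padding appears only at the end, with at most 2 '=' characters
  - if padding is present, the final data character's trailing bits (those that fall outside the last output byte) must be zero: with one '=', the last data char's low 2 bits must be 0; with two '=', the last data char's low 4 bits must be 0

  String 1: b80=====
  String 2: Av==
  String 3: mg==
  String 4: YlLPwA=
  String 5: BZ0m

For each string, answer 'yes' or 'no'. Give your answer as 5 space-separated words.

String 1: 'b80=====' → invalid (5 pad chars (max 2))
String 2: 'Av==' → invalid (bad trailing bits)
String 3: 'mg==' → valid
String 4: 'YlLPwA=' → invalid (len=7 not mult of 4)
String 5: 'BZ0m' → valid

Answer: no no yes no yes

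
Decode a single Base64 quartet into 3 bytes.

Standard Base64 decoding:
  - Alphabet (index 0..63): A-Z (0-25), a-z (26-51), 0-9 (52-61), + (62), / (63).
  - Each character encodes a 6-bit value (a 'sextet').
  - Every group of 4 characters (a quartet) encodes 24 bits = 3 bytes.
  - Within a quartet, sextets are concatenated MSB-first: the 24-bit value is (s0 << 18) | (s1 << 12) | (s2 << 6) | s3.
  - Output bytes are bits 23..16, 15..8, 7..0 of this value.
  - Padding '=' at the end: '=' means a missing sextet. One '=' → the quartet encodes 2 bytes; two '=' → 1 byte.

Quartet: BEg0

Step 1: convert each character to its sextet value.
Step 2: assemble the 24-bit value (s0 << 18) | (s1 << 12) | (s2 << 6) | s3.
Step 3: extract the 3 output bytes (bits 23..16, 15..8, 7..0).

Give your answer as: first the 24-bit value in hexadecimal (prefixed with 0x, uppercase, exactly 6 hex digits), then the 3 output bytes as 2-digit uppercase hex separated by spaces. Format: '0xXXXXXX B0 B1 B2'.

Answer: 0x044834 04 48 34

Derivation:
Sextets: B=1, E=4, g=32, 0=52
24-bit: (1<<18) | (4<<12) | (32<<6) | 52
      = 0x040000 | 0x004000 | 0x000800 | 0x000034
      = 0x044834
Bytes: (v>>16)&0xFF=04, (v>>8)&0xFF=48, v&0xFF=34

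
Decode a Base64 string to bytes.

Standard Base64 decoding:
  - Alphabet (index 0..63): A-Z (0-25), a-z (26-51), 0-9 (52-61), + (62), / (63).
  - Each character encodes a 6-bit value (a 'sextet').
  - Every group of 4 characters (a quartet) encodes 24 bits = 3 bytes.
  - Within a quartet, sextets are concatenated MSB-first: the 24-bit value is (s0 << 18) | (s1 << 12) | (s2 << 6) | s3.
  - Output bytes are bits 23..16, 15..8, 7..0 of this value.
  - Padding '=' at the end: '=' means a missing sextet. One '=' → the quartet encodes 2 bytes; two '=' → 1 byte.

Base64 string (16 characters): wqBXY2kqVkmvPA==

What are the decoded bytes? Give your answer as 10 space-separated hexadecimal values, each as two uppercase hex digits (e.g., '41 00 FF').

Answer: C2 A0 57 63 69 2A 56 49 AF 3C

Derivation:
After char 0 ('w'=48): chars_in_quartet=1 acc=0x30 bytes_emitted=0
After char 1 ('q'=42): chars_in_quartet=2 acc=0xC2A bytes_emitted=0
After char 2 ('B'=1): chars_in_quartet=3 acc=0x30A81 bytes_emitted=0
After char 3 ('X'=23): chars_in_quartet=4 acc=0xC2A057 -> emit C2 A0 57, reset; bytes_emitted=3
After char 4 ('Y'=24): chars_in_quartet=1 acc=0x18 bytes_emitted=3
After char 5 ('2'=54): chars_in_quartet=2 acc=0x636 bytes_emitted=3
After char 6 ('k'=36): chars_in_quartet=3 acc=0x18DA4 bytes_emitted=3
After char 7 ('q'=42): chars_in_quartet=4 acc=0x63692A -> emit 63 69 2A, reset; bytes_emitted=6
After char 8 ('V'=21): chars_in_quartet=1 acc=0x15 bytes_emitted=6
After char 9 ('k'=36): chars_in_quartet=2 acc=0x564 bytes_emitted=6
After char 10 ('m'=38): chars_in_quartet=3 acc=0x15926 bytes_emitted=6
After char 11 ('v'=47): chars_in_quartet=4 acc=0x5649AF -> emit 56 49 AF, reset; bytes_emitted=9
After char 12 ('P'=15): chars_in_quartet=1 acc=0xF bytes_emitted=9
After char 13 ('A'=0): chars_in_quartet=2 acc=0x3C0 bytes_emitted=9
Padding '==': partial quartet acc=0x3C0 -> emit 3C; bytes_emitted=10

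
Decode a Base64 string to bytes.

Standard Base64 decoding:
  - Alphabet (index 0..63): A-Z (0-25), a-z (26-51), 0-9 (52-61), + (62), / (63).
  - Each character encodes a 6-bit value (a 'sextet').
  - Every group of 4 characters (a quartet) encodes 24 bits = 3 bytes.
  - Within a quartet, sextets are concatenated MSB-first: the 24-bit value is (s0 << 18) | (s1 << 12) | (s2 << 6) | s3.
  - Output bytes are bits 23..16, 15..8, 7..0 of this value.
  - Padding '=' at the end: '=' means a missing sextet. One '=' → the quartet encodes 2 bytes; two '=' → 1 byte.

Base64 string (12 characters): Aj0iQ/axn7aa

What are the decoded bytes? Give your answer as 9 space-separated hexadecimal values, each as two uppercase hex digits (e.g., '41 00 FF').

After char 0 ('A'=0): chars_in_quartet=1 acc=0x0 bytes_emitted=0
After char 1 ('j'=35): chars_in_quartet=2 acc=0x23 bytes_emitted=0
After char 2 ('0'=52): chars_in_quartet=3 acc=0x8F4 bytes_emitted=0
After char 3 ('i'=34): chars_in_quartet=4 acc=0x23D22 -> emit 02 3D 22, reset; bytes_emitted=3
After char 4 ('Q'=16): chars_in_quartet=1 acc=0x10 bytes_emitted=3
After char 5 ('/'=63): chars_in_quartet=2 acc=0x43F bytes_emitted=3
After char 6 ('a'=26): chars_in_quartet=3 acc=0x10FDA bytes_emitted=3
After char 7 ('x'=49): chars_in_quartet=4 acc=0x43F6B1 -> emit 43 F6 B1, reset; bytes_emitted=6
After char 8 ('n'=39): chars_in_quartet=1 acc=0x27 bytes_emitted=6
After char 9 ('7'=59): chars_in_quartet=2 acc=0x9FB bytes_emitted=6
After char 10 ('a'=26): chars_in_quartet=3 acc=0x27EDA bytes_emitted=6
After char 11 ('a'=26): chars_in_quartet=4 acc=0x9FB69A -> emit 9F B6 9A, reset; bytes_emitted=9

Answer: 02 3D 22 43 F6 B1 9F B6 9A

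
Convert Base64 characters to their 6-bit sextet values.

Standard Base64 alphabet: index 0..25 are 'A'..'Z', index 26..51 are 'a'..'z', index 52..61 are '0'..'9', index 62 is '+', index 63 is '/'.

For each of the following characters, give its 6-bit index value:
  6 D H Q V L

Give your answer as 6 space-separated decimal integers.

Answer: 58 3 7 16 21 11

Derivation:
'6': 0..9 range, 52 + ord('6') − ord('0') = 58
'D': A..Z range, ord('D') − ord('A') = 3
'H': A..Z range, ord('H') − ord('A') = 7
'Q': A..Z range, ord('Q') − ord('A') = 16
'V': A..Z range, ord('V') − ord('A') = 21
'L': A..Z range, ord('L') − ord('A') = 11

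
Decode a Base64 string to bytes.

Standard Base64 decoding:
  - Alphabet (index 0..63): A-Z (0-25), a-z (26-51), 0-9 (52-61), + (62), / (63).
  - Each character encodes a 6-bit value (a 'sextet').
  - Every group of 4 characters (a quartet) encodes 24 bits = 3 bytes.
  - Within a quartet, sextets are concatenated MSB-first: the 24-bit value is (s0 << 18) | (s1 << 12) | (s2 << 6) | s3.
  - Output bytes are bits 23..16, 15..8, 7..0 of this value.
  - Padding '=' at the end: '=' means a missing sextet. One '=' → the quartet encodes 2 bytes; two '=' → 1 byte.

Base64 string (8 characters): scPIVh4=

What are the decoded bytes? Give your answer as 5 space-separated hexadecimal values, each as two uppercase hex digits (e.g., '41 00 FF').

Answer: B1 C3 C8 56 1E

Derivation:
After char 0 ('s'=44): chars_in_quartet=1 acc=0x2C bytes_emitted=0
After char 1 ('c'=28): chars_in_quartet=2 acc=0xB1C bytes_emitted=0
After char 2 ('P'=15): chars_in_quartet=3 acc=0x2C70F bytes_emitted=0
After char 3 ('I'=8): chars_in_quartet=4 acc=0xB1C3C8 -> emit B1 C3 C8, reset; bytes_emitted=3
After char 4 ('V'=21): chars_in_quartet=1 acc=0x15 bytes_emitted=3
After char 5 ('h'=33): chars_in_quartet=2 acc=0x561 bytes_emitted=3
After char 6 ('4'=56): chars_in_quartet=3 acc=0x15878 bytes_emitted=3
Padding '=': partial quartet acc=0x15878 -> emit 56 1E; bytes_emitted=5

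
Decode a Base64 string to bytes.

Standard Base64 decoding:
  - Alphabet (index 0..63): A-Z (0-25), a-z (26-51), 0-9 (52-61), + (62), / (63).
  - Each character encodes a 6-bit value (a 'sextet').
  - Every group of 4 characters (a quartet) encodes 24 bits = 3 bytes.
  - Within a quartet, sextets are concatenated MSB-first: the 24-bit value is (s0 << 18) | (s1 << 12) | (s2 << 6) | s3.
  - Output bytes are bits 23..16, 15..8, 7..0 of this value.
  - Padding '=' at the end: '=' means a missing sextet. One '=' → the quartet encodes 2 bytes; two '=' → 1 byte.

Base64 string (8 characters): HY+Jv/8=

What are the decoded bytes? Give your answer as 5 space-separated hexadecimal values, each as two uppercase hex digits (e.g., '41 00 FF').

Answer: 1D 8F 89 BF FF

Derivation:
After char 0 ('H'=7): chars_in_quartet=1 acc=0x7 bytes_emitted=0
After char 1 ('Y'=24): chars_in_quartet=2 acc=0x1D8 bytes_emitted=0
After char 2 ('+'=62): chars_in_quartet=3 acc=0x763E bytes_emitted=0
After char 3 ('J'=9): chars_in_quartet=4 acc=0x1D8F89 -> emit 1D 8F 89, reset; bytes_emitted=3
After char 4 ('v'=47): chars_in_quartet=1 acc=0x2F bytes_emitted=3
After char 5 ('/'=63): chars_in_quartet=2 acc=0xBFF bytes_emitted=3
After char 6 ('8'=60): chars_in_quartet=3 acc=0x2FFFC bytes_emitted=3
Padding '=': partial quartet acc=0x2FFFC -> emit BF FF; bytes_emitted=5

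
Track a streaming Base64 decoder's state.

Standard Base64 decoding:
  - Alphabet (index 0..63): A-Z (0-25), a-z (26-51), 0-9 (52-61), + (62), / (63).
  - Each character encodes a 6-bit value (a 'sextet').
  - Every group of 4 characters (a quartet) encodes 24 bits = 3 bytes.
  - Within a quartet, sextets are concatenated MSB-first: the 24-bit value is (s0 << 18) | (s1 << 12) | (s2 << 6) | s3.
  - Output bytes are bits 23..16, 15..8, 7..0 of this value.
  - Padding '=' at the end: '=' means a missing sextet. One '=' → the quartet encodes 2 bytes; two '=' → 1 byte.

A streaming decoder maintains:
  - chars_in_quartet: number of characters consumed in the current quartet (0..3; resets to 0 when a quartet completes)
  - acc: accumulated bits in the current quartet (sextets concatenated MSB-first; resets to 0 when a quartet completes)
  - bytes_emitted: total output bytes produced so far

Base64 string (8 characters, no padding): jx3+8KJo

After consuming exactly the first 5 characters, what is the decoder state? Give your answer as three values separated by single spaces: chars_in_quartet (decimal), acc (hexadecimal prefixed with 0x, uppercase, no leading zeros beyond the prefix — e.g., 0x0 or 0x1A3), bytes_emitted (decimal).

Answer: 1 0x3C 3

Derivation:
After char 0 ('j'=35): chars_in_quartet=1 acc=0x23 bytes_emitted=0
After char 1 ('x'=49): chars_in_quartet=2 acc=0x8F1 bytes_emitted=0
After char 2 ('3'=55): chars_in_quartet=3 acc=0x23C77 bytes_emitted=0
After char 3 ('+'=62): chars_in_quartet=4 acc=0x8F1DFE -> emit 8F 1D FE, reset; bytes_emitted=3
After char 4 ('8'=60): chars_in_quartet=1 acc=0x3C bytes_emitted=3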